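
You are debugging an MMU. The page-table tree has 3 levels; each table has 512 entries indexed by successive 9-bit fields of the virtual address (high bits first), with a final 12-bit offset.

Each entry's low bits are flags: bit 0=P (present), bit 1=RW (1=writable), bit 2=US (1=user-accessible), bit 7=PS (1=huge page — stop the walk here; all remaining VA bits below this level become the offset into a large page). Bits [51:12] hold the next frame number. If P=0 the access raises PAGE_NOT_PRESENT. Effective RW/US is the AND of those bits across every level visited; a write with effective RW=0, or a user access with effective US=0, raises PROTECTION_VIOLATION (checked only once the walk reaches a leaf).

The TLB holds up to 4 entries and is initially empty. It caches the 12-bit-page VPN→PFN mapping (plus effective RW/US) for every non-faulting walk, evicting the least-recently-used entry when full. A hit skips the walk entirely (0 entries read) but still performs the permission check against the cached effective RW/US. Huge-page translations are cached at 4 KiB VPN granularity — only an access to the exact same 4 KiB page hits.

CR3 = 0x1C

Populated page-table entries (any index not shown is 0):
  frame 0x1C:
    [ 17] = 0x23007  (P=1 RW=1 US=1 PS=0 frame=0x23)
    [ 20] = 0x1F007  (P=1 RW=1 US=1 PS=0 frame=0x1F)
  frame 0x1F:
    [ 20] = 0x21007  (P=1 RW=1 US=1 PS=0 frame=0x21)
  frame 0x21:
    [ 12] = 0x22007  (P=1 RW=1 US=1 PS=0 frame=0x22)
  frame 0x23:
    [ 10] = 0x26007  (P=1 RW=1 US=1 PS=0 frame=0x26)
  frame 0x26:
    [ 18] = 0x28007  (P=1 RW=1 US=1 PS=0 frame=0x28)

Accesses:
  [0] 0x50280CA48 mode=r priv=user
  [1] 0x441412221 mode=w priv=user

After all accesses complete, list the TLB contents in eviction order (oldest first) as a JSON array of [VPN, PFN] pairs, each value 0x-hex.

Walk each access:
#0 VA=0x50280CA48 (r,user):
  L0: frame=0x1C idx=20 entry=0x1F007 [P=1 RW=1 US=1 PS=0]
  L1: frame=0x1F idx=20 entry=0x21007 [P=1 RW=1 US=1 PS=0]
  L2: frame=0x21 idx=12 entry=0x22007 [P=1 RW=1 US=1 PS=0]
  ⇒ phys 0x22A48  [3 reads]
#1 VA=0x441412221 (w,user):
  L0: frame=0x1C idx=17 entry=0x23007 [P=1 RW=1 US=1 PS=0]
  L1: frame=0x23 idx=10 entry=0x26007 [P=1 RW=1 US=1 PS=0]
  L2: frame=0x26 idx=18 entry=0x28007 [P=1 RW=1 US=1 PS=0]
  ⇒ phys 0x28221  [3 reads]

TLB: [["0x50280C", "0x22"], ["0x441412", "0x28"]]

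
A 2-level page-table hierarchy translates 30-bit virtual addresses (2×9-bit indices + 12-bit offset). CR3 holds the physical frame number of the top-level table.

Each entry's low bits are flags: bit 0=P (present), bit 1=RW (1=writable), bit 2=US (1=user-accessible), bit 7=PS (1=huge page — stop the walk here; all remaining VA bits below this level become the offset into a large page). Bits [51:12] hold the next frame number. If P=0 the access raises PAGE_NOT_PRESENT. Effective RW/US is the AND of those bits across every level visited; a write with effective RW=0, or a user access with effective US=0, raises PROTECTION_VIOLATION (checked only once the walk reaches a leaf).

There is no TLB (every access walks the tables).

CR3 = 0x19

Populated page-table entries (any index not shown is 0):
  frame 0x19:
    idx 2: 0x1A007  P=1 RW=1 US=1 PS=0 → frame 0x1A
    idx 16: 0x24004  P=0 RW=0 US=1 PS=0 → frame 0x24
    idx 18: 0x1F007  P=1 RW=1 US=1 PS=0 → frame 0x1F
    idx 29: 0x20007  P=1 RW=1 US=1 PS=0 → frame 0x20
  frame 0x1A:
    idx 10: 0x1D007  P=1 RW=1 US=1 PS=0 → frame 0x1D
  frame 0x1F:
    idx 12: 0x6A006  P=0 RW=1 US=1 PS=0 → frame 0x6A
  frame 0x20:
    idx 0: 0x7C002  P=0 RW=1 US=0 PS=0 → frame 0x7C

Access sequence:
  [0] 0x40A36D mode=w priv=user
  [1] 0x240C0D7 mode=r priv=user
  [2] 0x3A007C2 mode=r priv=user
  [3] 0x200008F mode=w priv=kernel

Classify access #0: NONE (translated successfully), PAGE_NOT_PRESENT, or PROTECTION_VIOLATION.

Walk each access:
#0 VA=0x40A36D (w,user):
  L0: frame=0x19 idx=2 entry=0x1A007 [P=1 RW=1 US=1 PS=0]
  L1: frame=0x1A idx=10 entry=0x1D007 [P=1 RW=1 US=1 PS=0]
  ⇒ phys 0x1D36D  [2 reads]
#1 VA=0x240C0D7 (r,user):
  L0: frame=0x19 idx=18 entry=0x1F007 [P=1 RW=1 US=1 PS=0]
  L1: frame=0x1F idx=12 entry=0x6A006 [P=0 RW=1 US=1 PS=0]
  ⇒ fault: PAGE_NOT_PRESENT  — 2 lookups
#2 VA=0x3A007C2 (r,user):
  L0: frame=0x19 idx=29 entry=0x20007 [P=1 RW=1 US=1 PS=0]
  L1: frame=0x20 idx=0 entry=0x7C002 [P=0 RW=1 US=0 PS=0]
  ⇒ fault: PAGE_NOT_PRESENT  — 2 lookups
#3 VA=0x200008F (w,kernel):
  L0: frame=0x19 idx=16 entry=0x24004 [P=0 RW=0 US=1 PS=0]
  ⇒ fault: PAGE_NOT_PRESENT  — 1 lookups

Access #0 fault: NONE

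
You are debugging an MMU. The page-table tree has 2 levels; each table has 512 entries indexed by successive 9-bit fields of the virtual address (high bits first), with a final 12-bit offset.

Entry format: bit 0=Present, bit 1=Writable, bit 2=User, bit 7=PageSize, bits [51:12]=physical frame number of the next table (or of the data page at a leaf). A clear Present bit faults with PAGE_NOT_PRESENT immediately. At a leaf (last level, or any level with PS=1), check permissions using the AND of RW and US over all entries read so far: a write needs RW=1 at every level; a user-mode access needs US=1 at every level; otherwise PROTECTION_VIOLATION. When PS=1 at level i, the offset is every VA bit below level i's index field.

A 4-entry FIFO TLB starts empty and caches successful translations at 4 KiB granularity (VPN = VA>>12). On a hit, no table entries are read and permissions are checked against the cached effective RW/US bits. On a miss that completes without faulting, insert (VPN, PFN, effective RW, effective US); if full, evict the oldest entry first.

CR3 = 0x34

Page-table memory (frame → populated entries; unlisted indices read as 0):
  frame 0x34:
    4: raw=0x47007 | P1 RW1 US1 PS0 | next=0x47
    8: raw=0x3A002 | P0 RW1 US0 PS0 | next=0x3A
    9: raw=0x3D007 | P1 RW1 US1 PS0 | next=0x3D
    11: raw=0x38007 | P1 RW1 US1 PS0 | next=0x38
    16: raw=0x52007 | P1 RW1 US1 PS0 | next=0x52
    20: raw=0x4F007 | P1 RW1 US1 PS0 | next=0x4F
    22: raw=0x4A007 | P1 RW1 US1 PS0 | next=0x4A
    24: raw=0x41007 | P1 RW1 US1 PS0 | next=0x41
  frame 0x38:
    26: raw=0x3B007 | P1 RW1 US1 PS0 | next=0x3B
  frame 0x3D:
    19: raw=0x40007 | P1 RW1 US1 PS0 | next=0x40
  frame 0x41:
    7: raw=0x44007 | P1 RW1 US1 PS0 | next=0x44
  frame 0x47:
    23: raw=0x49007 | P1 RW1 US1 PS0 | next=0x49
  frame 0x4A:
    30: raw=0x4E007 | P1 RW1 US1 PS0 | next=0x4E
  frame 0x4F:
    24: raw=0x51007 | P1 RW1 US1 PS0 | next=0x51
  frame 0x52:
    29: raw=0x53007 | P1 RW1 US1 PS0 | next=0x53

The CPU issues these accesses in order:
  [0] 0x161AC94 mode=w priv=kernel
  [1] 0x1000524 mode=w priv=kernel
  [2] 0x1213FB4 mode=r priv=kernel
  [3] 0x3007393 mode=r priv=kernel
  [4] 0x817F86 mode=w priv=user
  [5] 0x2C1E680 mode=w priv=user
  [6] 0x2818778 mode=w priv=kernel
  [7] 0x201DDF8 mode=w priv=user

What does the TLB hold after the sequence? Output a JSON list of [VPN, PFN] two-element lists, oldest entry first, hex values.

Per-access translation:
#0 VA=0x161AC94 (w,kernel):
  L0 @0x34[11] → 0x38007  P=1,RW=1,US=1,PS=0
  L1 @0x38[26] → 0x3B007  P=1,RW=1,US=1,PS=0
  ✓ 0x3BC94  — 2 lookups
#1 VA=0x1000524 (w,kernel):
  L0 @0x34[8] → 0x3A002  P=0,RW=1,US=0,PS=0
  → PAGE_NOT_PRESENT  (1 entries read)
#2 VA=0x1213FB4 (r,kernel):
  L0 @0x34[9] → 0x3D007  P=1,RW=1,US=1,PS=0
  L1 @0x3D[19] → 0x40007  P=1,RW=1,US=1,PS=0
  ✓ 0x40FB4  — 2 lookups
#3 VA=0x3007393 (r,kernel):
  L0 @0x34[24] → 0x41007  P=1,RW=1,US=1,PS=0
  L1 @0x41[7] → 0x44007  P=1,RW=1,US=1,PS=0
  ✓ 0x44393  — 2 lookups
#4 VA=0x817F86 (w,user):
  L0 @0x34[4] → 0x47007  P=1,RW=1,US=1,PS=0
  L1 @0x47[23] → 0x49007  P=1,RW=1,US=1,PS=0
  ✓ 0x49F86  — 2 lookups
#5 VA=0x2C1E680 (w,user):
  L0 @0x34[22] → 0x4A007  P=1,RW=1,US=1,PS=0
  L1 @0x4A[30] → 0x4E007  P=1,RW=1,US=1,PS=0
  ✓ 0x4E680  — 2 lookups
#6 VA=0x2818778 (w,kernel):
  L0 @0x34[20] → 0x4F007  P=1,RW=1,US=1,PS=0
  L1 @0x4F[24] → 0x51007  P=1,RW=1,US=1,PS=0
  ✓ 0x51778  — 2 lookups
#7 VA=0x201DDF8 (w,user):
  L0 @0x34[16] → 0x52007  P=1,RW=1,US=1,PS=0
  L1 @0x52[29] → 0x53007  P=1,RW=1,US=1,PS=0
  ✓ 0x53DF8  — 2 lookups

TLB: [["0x817", "0x49"], ["0x2C1E", "0x4E"], ["0x2818", "0x51"], ["0x201D", "0x53"]]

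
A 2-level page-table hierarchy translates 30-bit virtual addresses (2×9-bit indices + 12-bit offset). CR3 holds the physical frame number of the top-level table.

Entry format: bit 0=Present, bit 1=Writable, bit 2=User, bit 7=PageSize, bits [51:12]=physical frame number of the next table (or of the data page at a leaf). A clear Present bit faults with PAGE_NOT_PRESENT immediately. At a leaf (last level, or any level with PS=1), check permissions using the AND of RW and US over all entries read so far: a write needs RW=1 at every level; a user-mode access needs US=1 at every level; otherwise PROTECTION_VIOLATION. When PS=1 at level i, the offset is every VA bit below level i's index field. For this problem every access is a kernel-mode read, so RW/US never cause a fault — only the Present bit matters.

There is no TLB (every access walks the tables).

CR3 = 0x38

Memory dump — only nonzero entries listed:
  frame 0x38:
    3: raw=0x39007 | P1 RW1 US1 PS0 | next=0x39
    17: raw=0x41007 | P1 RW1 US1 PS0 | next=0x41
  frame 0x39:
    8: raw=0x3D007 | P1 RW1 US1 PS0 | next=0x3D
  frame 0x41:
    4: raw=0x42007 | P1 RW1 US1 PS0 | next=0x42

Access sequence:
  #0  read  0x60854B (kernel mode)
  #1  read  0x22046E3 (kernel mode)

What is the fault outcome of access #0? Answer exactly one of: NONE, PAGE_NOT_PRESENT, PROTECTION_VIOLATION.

Walk each access:
#0 VA=0x60854B (r,kernel):
  L0: frame=0x38 idx=3 entry=0x39007 [P=1 RW=1 US=1 PS=0]
  L1: frame=0x39 idx=8 entry=0x3D007 [P=1 RW=1 US=1 PS=0]
  ⇒ phys 0x3D54B  [2 reads]
#1 VA=0x22046E3 (r,kernel):
  L0: frame=0x38 idx=17 entry=0x41007 [P=1 RW=1 US=1 PS=0]
  L1: frame=0x41 idx=4 entry=0x42007 [P=1 RW=1 US=1 PS=0]
  ⇒ phys 0x426E3  [2 reads]

Access #0 fault: NONE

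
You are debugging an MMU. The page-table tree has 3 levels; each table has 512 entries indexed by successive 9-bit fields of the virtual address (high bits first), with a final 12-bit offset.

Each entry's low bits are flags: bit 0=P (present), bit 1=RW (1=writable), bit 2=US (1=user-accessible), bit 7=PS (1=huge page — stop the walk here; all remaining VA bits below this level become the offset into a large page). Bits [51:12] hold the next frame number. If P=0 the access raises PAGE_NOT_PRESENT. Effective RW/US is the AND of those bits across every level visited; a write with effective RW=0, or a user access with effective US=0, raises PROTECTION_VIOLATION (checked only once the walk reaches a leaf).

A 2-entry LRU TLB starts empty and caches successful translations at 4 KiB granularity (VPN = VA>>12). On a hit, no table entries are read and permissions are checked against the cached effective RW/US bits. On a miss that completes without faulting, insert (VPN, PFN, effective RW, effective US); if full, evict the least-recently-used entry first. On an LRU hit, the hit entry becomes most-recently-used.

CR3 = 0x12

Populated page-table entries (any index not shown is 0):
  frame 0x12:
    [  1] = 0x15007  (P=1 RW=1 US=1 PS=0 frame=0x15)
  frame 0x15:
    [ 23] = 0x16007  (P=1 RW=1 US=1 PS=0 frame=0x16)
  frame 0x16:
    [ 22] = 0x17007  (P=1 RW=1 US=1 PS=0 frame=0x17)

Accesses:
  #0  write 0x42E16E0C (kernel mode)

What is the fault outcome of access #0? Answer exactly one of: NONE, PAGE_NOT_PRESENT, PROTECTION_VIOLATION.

Trace:
#0 VA=0x42E16E0C (w,kernel):
  [0] read 0x12 idx=1: raw=0x15007 flags P=1 W=1 U=1 S=0
  [1] read 0x15 idx=23: raw=0x16007 flags P=1 W=1 U=1 S=0
  [2] read 0x16 idx=22: raw=0x17007 flags P=1 W=1 U=1 S=0
  → PA=0x17E0C  (3 entries read)

Access #0 fault: NONE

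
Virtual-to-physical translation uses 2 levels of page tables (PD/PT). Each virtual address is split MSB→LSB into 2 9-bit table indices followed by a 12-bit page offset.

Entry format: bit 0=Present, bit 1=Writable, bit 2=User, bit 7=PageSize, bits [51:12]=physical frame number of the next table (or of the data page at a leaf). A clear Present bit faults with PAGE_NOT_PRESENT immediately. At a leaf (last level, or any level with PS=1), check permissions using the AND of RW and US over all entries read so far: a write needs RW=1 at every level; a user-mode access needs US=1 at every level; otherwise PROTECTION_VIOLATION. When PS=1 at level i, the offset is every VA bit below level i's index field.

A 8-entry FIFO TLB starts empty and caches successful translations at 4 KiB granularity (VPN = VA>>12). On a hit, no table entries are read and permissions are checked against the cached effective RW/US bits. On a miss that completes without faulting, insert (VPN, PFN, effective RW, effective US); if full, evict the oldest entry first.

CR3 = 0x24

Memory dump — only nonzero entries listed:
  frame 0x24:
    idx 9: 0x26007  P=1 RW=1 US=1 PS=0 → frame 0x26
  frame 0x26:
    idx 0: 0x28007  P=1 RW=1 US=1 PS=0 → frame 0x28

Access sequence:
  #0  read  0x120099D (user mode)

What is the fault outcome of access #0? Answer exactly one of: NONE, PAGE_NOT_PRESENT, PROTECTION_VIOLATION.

Walk each access:
#0 VA=0x120099D (r,user):
  L0: frame=0x24 idx=9 entry=0x26007 [P=1 RW=1 US=1 PS=0]
  L1: frame=0x26 idx=0 entry=0x28007 [P=1 RW=1 US=1 PS=0]
  ⇒ phys 0x2899D  [2 reads]

Access #0 fault: NONE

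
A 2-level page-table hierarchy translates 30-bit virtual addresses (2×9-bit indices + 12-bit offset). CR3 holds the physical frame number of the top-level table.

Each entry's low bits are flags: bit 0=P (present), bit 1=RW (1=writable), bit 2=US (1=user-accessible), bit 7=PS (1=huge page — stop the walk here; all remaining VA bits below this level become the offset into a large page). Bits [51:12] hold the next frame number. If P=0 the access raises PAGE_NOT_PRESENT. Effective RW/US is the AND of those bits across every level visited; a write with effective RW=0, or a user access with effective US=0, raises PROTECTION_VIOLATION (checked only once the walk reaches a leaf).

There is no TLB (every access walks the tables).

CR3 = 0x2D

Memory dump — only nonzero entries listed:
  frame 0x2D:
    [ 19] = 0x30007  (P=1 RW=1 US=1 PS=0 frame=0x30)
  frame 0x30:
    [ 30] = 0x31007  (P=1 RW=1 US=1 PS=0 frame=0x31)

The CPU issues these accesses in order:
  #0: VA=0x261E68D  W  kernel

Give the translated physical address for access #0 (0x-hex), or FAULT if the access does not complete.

Walk each access:
#0 VA=0x261E68D (w,kernel):
  [0] read 0x2D idx=19: raw=0x30007 flags P=1 W=1 U=1 S=0
  [1] read 0x30 idx=30: raw=0x31007 flags P=1 W=1 U=1 S=0
  ⇒ phys 0x3168D  [2 reads]

Access #0 PA: 0x3168D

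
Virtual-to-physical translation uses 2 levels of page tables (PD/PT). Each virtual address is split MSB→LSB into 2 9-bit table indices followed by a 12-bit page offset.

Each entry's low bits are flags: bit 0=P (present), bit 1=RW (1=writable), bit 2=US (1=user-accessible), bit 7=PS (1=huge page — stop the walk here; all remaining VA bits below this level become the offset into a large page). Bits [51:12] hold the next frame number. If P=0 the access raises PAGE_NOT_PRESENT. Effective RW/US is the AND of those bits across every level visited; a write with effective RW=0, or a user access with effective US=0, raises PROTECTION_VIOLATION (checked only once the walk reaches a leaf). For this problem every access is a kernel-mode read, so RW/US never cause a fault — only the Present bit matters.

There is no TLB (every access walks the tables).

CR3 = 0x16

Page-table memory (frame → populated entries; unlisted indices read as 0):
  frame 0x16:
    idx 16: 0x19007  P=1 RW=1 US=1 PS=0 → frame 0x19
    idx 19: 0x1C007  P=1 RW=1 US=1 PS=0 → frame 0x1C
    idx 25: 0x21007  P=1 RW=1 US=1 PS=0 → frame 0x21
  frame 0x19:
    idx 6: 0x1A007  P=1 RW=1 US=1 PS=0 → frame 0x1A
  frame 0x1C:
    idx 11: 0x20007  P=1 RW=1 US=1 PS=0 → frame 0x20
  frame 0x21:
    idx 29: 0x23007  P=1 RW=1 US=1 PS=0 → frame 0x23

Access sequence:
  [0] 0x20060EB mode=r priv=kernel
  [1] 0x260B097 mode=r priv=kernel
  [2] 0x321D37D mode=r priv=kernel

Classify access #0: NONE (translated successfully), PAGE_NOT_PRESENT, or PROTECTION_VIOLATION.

Per-access translation:
#0 VA=0x20060EB (r,kernel):
  L0: frame=0x16 idx=16 entry=0x19007 [P=1 RW=1 US=1 PS=0]
  L1: frame=0x19 idx=6 entry=0x1A007 [P=1 RW=1 US=1 PS=0]
  ⇒ phys 0x1A0EB  [2 reads]
#1 VA=0x260B097 (r,kernel):
  L0: frame=0x16 idx=19 entry=0x1C007 [P=1 RW=1 US=1 PS=0]
  L1: frame=0x1C idx=11 entry=0x20007 [P=1 RW=1 US=1 PS=0]
  ⇒ phys 0x20097  [2 reads]
#2 VA=0x321D37D (r,kernel):
  L0: frame=0x16 idx=25 entry=0x21007 [P=1 RW=1 US=1 PS=0]
  L1: frame=0x21 idx=29 entry=0x23007 [P=1 RW=1 US=1 PS=0]
  ⇒ phys 0x2337D  [2 reads]

Access #0 fault: NONE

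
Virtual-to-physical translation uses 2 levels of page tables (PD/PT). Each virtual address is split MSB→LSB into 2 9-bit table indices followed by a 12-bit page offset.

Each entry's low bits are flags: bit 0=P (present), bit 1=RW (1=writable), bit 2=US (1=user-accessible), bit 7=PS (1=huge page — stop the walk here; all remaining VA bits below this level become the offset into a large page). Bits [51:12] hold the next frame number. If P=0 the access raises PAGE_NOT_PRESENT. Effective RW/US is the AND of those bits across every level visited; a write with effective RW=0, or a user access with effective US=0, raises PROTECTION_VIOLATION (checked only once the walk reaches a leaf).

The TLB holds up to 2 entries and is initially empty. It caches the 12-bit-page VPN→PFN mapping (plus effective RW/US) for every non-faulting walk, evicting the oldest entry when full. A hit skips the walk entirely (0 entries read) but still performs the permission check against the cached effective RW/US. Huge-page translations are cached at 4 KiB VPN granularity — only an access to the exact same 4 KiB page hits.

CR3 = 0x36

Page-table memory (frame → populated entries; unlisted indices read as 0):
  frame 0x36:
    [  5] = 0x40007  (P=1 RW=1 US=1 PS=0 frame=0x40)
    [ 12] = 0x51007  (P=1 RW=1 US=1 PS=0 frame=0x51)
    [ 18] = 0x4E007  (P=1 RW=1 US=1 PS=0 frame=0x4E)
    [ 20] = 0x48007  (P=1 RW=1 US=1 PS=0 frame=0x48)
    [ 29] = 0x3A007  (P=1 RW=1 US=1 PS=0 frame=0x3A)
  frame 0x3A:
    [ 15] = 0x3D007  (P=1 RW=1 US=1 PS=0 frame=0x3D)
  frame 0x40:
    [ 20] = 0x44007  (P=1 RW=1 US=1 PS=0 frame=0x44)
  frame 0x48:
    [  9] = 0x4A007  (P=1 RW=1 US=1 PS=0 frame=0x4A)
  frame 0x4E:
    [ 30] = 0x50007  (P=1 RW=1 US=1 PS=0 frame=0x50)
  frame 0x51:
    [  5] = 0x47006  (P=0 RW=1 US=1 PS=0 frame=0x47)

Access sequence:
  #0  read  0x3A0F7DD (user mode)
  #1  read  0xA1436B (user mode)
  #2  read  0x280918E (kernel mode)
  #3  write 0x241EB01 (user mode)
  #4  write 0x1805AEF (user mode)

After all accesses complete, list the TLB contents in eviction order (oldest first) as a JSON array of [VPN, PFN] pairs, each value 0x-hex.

Per-access translation:
#0 VA=0x3A0F7DD (r,user):
  L0 @0x36[29] → 0x3A007  P=1,RW=1,US=1,PS=0
  L1 @0x3A[15] → 0x3D007  P=1,RW=1,US=1,PS=0
  ✓ 0x3D7DD  — 2 lookups
#1 VA=0xA1436B (r,user):
  L0 @0x36[5] → 0x40007  P=1,RW=1,US=1,PS=0
  L1 @0x40[20] → 0x44007  P=1,RW=1,US=1,PS=0
  ✓ 0x4436B  — 2 lookups
#2 VA=0x280918E (r,kernel):
  L0 @0x36[20] → 0x48007  P=1,RW=1,US=1,PS=0
  L1 @0x48[9] → 0x4A007  P=1,RW=1,US=1,PS=0
  ✓ 0x4A18E  — 2 lookups
#3 VA=0x241EB01 (w,user):
  L0 @0x36[18] → 0x4E007  P=1,RW=1,US=1,PS=0
  L1 @0x4E[30] → 0x50007  P=1,RW=1,US=1,PS=0
  ✓ 0x50B01  — 2 lookups
#4 VA=0x1805AEF (w,user):
  L0 @0x36[12] → 0x51007  P=1,RW=1,US=1,PS=0
  L1 @0x51[5] → 0x47006  P=0,RW=1,US=1,PS=0
  ✗ PAGE_NOT_PRESENT  [2 reads]

TLB: [["0x2809", "0x4A"], ["0x241E", "0x50"]]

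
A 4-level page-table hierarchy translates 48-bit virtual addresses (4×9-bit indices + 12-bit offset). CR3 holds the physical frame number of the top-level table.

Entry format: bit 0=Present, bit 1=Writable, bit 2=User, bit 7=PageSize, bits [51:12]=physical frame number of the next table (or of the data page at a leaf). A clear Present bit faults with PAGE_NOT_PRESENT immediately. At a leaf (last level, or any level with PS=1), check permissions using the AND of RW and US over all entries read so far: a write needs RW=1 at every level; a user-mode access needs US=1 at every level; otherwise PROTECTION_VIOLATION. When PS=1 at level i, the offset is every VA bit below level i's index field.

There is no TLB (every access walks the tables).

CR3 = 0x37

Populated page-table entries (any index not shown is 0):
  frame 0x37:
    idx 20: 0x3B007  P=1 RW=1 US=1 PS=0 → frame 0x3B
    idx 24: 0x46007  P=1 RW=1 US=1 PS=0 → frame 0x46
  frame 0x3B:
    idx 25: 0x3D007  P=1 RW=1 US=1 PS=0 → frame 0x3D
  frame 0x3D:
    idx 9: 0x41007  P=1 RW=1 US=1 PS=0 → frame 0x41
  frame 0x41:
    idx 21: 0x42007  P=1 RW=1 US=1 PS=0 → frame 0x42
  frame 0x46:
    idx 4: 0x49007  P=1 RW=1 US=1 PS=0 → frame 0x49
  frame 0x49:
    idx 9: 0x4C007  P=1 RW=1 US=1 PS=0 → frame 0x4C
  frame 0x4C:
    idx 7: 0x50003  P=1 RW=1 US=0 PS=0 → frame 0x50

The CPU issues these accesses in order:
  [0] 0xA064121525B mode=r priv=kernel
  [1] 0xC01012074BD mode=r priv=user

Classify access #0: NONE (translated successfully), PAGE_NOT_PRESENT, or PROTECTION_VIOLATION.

Trace:
#0 VA=0xA064121525B (r,kernel):
  lvl0: tbl 0x37, slot 20 ⇒ 0x3B007 (P1/RW1/US1/PS0)
  lvl1: tbl 0x3B, slot 25 ⇒ 0x3D007 (P1/RW1/US1/PS0)
  lvl2: tbl 0x3D, slot 9 ⇒ 0x41007 (P1/RW1/US1/PS0)
  lvl3: tbl 0x41, slot 21 ⇒ 0x42007 (P1/RW1/US1/PS0)
  ✓ 0x4225B  — 4 lookups
#1 VA=0xC01012074BD (r,user):
  lvl0: tbl 0x37, slot 24 ⇒ 0x46007 (P1/RW1/US1/PS0)
  lvl1: tbl 0x46, slot 4 ⇒ 0x49007 (P1/RW1/US1/PS0)
  lvl2: tbl 0x49, slot 9 ⇒ 0x4C007 (P1/RW1/US1/PS0)
  lvl3: tbl 0x4C, slot 7 ⇒ 0x50003 (P1/RW1/US0/PS0)
  ✗ PROTECTION_VIOLATION  [4 reads]

Access #0 fault: NONE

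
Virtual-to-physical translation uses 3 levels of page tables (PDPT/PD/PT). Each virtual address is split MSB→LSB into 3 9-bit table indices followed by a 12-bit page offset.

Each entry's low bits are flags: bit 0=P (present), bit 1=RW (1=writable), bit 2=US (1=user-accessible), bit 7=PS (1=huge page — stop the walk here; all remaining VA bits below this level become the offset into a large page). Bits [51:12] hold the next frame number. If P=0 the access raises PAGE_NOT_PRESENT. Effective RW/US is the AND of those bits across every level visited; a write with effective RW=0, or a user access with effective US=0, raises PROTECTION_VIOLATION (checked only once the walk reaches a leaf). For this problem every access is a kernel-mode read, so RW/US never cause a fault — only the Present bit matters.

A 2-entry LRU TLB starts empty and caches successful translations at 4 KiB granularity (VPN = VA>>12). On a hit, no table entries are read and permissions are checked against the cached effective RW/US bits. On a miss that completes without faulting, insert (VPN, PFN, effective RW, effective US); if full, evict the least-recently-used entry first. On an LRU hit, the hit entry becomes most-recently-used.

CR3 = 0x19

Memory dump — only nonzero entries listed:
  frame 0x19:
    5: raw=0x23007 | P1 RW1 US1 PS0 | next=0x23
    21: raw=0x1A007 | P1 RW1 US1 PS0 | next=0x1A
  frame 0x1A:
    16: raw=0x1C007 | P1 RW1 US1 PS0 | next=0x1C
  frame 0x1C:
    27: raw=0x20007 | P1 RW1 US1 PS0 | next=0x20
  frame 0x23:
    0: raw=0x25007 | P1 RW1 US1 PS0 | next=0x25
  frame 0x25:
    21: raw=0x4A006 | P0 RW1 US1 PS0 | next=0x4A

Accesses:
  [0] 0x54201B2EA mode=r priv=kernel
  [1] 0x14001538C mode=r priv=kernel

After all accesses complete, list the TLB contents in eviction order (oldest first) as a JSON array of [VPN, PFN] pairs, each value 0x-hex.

Trace:
#0 VA=0x54201B2EA (r,kernel):
  L0: frame=0x19 idx=21 entry=0x1A007 [P=1 RW=1 US=1 PS=0]
  L1: frame=0x1A idx=16 entry=0x1C007 [P=1 RW=1 US=1 PS=0]
  L2: frame=0x1C idx=27 entry=0x20007 [P=1 RW=1 US=1 PS=0]
  ⇒ phys 0x202EA  [3 reads]
#1 VA=0x14001538C (r,kernel):
  L0: frame=0x19 idx=5 entry=0x23007 [P=1 RW=1 US=1 PS=0]
  L1: frame=0x23 idx=0 entry=0x25007 [P=1 RW=1 US=1 PS=0]
  L2: frame=0x25 idx=21 entry=0x4A006 [P=0 RW=1 US=1 PS=0]
  ⇒ fault: PAGE_NOT_PRESENT  — 3 lookups

TLB: [["0x54201B", "0x20"]]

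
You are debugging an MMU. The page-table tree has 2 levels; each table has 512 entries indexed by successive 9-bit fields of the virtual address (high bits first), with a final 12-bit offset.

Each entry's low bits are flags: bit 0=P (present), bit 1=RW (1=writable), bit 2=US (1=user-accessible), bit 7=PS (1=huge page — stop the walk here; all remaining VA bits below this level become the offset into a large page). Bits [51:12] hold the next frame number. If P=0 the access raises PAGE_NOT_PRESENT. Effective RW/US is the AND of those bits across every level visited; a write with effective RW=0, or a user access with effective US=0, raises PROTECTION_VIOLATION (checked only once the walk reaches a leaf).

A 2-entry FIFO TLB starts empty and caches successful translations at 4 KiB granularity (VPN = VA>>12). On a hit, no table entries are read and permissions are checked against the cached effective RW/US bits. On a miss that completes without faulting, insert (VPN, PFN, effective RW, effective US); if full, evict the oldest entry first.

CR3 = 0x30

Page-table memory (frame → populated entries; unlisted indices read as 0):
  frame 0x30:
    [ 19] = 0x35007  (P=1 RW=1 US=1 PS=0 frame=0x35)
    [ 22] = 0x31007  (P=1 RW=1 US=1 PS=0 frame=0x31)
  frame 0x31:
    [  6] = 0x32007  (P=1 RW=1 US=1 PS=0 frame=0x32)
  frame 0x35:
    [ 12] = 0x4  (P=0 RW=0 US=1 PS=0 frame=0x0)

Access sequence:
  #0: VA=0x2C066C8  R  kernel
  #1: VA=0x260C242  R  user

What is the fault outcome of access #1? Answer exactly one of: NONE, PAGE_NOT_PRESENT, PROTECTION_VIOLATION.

Trace:
#0 VA=0x2C066C8 (r,kernel):
  L0 @0x30[22] → 0x31007  P=1,RW=1,US=1,PS=0
  L1 @0x31[6] → 0x32007  P=1,RW=1,US=1,PS=0
  → PA=0x326C8  (2 entries read)
#1 VA=0x260C242 (r,user):
  L0 @0x30[19] → 0x35007  P=1,RW=1,US=1,PS=0
  L1 @0x35[12] → 0x4  P=0,RW=0,US=1,PS=0
  → PAGE_NOT_PRESENT  (2 entries read)

Access #1 fault: PAGE_NOT_PRESENT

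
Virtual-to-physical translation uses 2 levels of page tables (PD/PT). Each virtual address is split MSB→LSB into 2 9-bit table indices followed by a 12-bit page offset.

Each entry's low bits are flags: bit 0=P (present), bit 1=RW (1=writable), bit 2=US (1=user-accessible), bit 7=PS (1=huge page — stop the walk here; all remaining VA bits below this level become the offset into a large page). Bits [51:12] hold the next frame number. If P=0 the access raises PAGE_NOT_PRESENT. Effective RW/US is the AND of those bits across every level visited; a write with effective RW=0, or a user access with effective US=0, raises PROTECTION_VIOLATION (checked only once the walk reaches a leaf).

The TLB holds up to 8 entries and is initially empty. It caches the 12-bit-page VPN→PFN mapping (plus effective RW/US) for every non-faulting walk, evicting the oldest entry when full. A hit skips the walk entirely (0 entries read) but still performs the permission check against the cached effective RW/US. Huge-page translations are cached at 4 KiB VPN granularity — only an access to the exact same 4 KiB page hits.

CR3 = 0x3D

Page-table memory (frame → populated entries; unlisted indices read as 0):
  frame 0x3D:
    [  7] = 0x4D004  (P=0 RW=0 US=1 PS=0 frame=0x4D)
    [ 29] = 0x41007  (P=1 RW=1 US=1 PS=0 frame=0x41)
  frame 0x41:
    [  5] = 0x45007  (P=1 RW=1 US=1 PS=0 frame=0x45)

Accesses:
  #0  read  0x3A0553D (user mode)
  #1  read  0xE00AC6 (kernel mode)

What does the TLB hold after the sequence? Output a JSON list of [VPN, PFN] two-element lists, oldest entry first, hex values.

Per-access translation:
#0 VA=0x3A0553D (r,user):
  lvl0: tbl 0x3D, slot 29 ⇒ 0x41007 (P1/RW1/US1/PS0)
  lvl1: tbl 0x41, slot 5 ⇒ 0x45007 (P1/RW1/US1/PS0)
  ✓ 0x4553D  — 2 lookups
#1 VA=0xE00AC6 (r,kernel):
  lvl0: tbl 0x3D, slot 7 ⇒ 0x4D004 (P0/RW0/US1/PS0)
  ⇒ fault: PAGE_NOT_PRESENT  — 1 lookups

TLB: [["0x3A05", "0x45"]]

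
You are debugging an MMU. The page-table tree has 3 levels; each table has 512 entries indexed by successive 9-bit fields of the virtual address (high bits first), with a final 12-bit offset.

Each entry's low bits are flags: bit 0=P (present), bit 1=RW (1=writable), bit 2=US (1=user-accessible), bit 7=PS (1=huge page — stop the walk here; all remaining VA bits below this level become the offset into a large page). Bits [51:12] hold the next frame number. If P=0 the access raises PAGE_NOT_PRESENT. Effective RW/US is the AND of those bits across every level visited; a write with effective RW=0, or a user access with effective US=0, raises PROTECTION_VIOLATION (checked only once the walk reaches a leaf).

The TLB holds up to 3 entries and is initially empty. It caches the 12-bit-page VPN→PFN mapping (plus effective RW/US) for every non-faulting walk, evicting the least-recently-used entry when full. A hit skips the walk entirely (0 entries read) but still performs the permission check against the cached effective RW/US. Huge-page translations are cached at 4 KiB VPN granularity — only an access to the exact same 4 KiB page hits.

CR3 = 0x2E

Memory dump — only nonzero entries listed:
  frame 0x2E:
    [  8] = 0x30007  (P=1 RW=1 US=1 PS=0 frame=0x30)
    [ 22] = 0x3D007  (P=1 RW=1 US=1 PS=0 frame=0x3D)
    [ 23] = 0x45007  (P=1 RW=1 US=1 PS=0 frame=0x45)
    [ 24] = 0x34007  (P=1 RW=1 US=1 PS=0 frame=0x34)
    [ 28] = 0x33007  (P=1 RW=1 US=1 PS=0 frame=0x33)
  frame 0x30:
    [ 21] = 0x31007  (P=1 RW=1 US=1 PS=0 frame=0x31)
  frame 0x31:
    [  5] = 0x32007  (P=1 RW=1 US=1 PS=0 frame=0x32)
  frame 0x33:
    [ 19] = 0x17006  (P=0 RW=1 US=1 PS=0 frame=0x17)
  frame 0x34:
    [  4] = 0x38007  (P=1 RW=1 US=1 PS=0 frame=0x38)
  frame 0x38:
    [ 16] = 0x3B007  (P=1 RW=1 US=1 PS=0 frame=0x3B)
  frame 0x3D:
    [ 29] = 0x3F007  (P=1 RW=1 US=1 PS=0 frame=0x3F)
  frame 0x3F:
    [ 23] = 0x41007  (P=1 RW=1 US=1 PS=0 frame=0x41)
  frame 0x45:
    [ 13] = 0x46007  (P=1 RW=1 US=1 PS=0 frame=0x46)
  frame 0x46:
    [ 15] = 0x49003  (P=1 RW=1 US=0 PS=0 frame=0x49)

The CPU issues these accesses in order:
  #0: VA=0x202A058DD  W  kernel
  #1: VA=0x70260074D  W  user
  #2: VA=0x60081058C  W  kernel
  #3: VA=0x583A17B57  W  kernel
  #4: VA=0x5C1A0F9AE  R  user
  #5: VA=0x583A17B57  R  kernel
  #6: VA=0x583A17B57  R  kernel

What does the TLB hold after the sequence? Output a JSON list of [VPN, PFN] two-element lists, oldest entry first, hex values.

Trace:
#0 VA=0x202A058DD (w,kernel):
  [0] read 0x2E idx=8: raw=0x30007 flags P=1 W=1 U=1 S=0
  [1] read 0x30 idx=21: raw=0x31007 flags P=1 W=1 U=1 S=0
  [2] read 0x31 idx=5: raw=0x32007 flags P=1 W=1 U=1 S=0
  ✓ 0x328DD  — 3 lookups
#1 VA=0x70260074D (w,user):
  [0] read 0x2E idx=28: raw=0x33007 flags P=1 W=1 U=1 S=0
  [1] read 0x33 idx=19: raw=0x17006 flags P=0 W=1 U=1 S=0
  ⇒ fault: PAGE_NOT_PRESENT  — 2 lookups
#2 VA=0x60081058C (w,kernel):
  [0] read 0x2E idx=24: raw=0x34007 flags P=1 W=1 U=1 S=0
  [1] read 0x34 idx=4: raw=0x38007 flags P=1 W=1 U=1 S=0
  [2] read 0x38 idx=16: raw=0x3B007 flags P=1 W=1 U=1 S=0
  ✓ 0x3B58C  — 3 lookups
#3 VA=0x583A17B57 (w,kernel):
  [0] read 0x2E idx=22: raw=0x3D007 flags P=1 W=1 U=1 S=0
  [1] read 0x3D idx=29: raw=0x3F007 flags P=1 W=1 U=1 S=0
  [2] read 0x3F idx=23: raw=0x41007 flags P=1 W=1 U=1 S=0
  ✓ 0x41B57  — 3 lookups
#4 VA=0x5C1A0F9AE (r,user):
  [0] read 0x2E idx=23: raw=0x45007 flags P=1 W=1 U=1 S=0
  [1] read 0x45 idx=13: raw=0x46007 flags P=1 W=1 U=1 S=0
  [2] read 0x46 idx=15: raw=0x49003 flags P=1 W=1 U=0 S=0
  ⇒ fault: PROTECTION_VIOLATION  — 3 lookups
#5 VA=0x583A17B57 (r,kernel):
  TLB hit vpn=0x583A17 → PA=0x41B57
#6 VA=0x583A17B57 (r,kernel):
  TLB hit vpn=0x583A17 → PA=0x41B57

TLB: [["0x202A05", "0x32"], ["0x600810", "0x3B"], ["0x583A17", "0x41"]]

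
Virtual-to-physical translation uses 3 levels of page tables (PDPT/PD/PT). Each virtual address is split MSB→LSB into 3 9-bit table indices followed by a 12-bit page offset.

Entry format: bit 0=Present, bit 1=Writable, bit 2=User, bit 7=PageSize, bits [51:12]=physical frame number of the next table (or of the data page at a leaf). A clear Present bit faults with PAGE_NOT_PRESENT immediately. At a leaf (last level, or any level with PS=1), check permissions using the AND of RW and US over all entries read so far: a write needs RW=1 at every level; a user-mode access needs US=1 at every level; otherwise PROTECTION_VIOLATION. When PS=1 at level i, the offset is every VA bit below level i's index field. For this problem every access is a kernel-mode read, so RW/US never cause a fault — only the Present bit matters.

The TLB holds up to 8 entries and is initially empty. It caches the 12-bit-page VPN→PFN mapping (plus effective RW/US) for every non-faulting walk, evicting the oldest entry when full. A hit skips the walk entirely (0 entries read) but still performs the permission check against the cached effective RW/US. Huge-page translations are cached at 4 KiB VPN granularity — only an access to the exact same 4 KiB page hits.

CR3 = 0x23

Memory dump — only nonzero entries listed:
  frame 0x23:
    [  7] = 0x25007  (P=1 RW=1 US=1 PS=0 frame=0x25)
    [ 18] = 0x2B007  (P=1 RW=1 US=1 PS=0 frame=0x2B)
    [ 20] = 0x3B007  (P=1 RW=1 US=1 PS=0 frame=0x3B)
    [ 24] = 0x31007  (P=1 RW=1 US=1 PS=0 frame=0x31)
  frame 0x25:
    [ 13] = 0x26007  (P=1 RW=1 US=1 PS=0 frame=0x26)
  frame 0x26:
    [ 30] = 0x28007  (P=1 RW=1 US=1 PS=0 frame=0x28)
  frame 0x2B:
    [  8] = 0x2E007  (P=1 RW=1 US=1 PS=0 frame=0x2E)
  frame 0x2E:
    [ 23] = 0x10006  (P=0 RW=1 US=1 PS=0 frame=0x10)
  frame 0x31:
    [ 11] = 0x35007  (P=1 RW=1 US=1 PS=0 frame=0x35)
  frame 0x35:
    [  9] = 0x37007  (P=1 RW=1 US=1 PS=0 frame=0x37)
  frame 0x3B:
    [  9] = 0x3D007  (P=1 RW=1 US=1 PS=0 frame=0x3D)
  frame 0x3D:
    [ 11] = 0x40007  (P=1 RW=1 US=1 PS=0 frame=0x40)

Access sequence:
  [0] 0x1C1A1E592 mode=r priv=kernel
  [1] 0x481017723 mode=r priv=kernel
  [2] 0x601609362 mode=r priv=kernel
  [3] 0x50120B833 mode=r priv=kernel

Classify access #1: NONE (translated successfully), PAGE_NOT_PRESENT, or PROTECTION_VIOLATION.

Trace:
#0 VA=0x1C1A1E592 (r,kernel):
  L0: frame=0x23 idx=7 entry=0x25007 [P=1 RW=1 US=1 PS=0]
  L1: frame=0x25 idx=13 entry=0x26007 [P=1 RW=1 US=1 PS=0]
  L2: frame=0x26 idx=30 entry=0x28007 [P=1 RW=1 US=1 PS=0]
  ✓ 0x28592  — 3 lookups
#1 VA=0x481017723 (r,kernel):
  L0: frame=0x23 idx=18 entry=0x2B007 [P=1 RW=1 US=1 PS=0]
  L1: frame=0x2B idx=8 entry=0x2E007 [P=1 RW=1 US=1 PS=0]
  L2: frame=0x2E idx=23 entry=0x10006 [P=0 RW=1 US=1 PS=0]
  ✗ PAGE_NOT_PRESENT  [3 reads]
#2 VA=0x601609362 (r,kernel):
  L0: frame=0x23 idx=24 entry=0x31007 [P=1 RW=1 US=1 PS=0]
  L1: frame=0x31 idx=11 entry=0x35007 [P=1 RW=1 US=1 PS=0]
  L2: frame=0x35 idx=9 entry=0x37007 [P=1 RW=1 US=1 PS=0]
  ✓ 0x37362  — 3 lookups
#3 VA=0x50120B833 (r,kernel):
  L0: frame=0x23 idx=20 entry=0x3B007 [P=1 RW=1 US=1 PS=0]
  L1: frame=0x3B idx=9 entry=0x3D007 [P=1 RW=1 US=1 PS=0]
  L2: frame=0x3D idx=11 entry=0x40007 [P=1 RW=1 US=1 PS=0]
  ✓ 0x40833  — 3 lookups

Access #1 fault: PAGE_NOT_PRESENT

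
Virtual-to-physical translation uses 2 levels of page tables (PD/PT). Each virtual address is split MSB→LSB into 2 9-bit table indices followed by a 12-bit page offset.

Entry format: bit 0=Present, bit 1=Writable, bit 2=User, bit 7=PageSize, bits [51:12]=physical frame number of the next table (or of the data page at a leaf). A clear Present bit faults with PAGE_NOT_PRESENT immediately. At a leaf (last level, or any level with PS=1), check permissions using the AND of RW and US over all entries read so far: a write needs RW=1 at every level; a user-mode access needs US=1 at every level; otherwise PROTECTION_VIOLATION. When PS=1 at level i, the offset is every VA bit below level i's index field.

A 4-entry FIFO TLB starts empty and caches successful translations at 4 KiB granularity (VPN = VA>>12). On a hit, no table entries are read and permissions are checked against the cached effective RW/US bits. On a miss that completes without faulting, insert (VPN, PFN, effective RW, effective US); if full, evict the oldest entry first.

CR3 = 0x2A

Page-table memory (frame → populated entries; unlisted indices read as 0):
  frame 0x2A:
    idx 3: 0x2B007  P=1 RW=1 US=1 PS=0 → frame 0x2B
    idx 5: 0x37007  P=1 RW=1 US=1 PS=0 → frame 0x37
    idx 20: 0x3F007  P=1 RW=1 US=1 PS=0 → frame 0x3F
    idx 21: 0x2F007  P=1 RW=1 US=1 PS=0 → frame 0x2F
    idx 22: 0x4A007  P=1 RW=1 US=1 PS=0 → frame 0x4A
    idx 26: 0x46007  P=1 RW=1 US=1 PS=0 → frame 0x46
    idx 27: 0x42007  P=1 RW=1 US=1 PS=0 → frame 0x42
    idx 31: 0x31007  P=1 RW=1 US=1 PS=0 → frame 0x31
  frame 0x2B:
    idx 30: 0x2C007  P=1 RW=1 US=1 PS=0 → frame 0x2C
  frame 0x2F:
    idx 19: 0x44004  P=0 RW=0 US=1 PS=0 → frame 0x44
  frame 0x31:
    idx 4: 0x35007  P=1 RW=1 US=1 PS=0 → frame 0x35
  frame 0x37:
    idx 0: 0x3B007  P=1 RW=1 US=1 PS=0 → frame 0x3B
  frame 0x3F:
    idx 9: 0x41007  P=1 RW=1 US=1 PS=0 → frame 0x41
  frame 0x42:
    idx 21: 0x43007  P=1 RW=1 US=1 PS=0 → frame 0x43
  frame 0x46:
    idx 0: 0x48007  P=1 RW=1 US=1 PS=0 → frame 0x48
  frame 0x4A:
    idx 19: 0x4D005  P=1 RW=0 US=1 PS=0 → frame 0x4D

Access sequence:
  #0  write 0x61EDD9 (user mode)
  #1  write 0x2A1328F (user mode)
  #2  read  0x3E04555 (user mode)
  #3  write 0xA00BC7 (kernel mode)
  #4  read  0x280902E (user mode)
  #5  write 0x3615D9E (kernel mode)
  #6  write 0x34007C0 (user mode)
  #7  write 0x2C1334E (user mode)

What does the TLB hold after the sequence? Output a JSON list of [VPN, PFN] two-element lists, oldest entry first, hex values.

Per-access translation:
#0 VA=0x61EDD9 (w,user):
  lvl0: tbl 0x2A, slot 3 ⇒ 0x2B007 (P1/RW1/US1/PS0)
  lvl1: tbl 0x2B, slot 30 ⇒ 0x2C007 (P1/RW1/US1/PS0)
  → PA=0x2CDD9  (2 entries read)
#1 VA=0x2A1328F (w,user):
  lvl0: tbl 0x2A, slot 21 ⇒ 0x2F007 (P1/RW1/US1/PS0)
  lvl1: tbl 0x2F, slot 19 ⇒ 0x44004 (P0/RW0/US1/PS0)
  → PAGE_NOT_PRESENT  (2 entries read)
#2 VA=0x3E04555 (r,user):
  lvl0: tbl 0x2A, slot 31 ⇒ 0x31007 (P1/RW1/US1/PS0)
  lvl1: tbl 0x31, slot 4 ⇒ 0x35007 (P1/RW1/US1/PS0)
  → PA=0x35555  (2 entries read)
#3 VA=0xA00BC7 (w,kernel):
  lvl0: tbl 0x2A, slot 5 ⇒ 0x37007 (P1/RW1/US1/PS0)
  lvl1: tbl 0x37, slot 0 ⇒ 0x3B007 (P1/RW1/US1/PS0)
  → PA=0x3BBC7  (2 entries read)
#4 VA=0x280902E (r,user):
  lvl0: tbl 0x2A, slot 20 ⇒ 0x3F007 (P1/RW1/US1/PS0)
  lvl1: tbl 0x3F, slot 9 ⇒ 0x41007 (P1/RW1/US1/PS0)
  → PA=0x4102E  (2 entries read)
#5 VA=0x3615D9E (w,kernel):
  lvl0: tbl 0x2A, slot 27 ⇒ 0x42007 (P1/RW1/US1/PS0)
  lvl1: tbl 0x42, slot 21 ⇒ 0x43007 (P1/RW1/US1/PS0)
  → PA=0x43D9E  (2 entries read)
#6 VA=0x34007C0 (w,user):
  lvl0: tbl 0x2A, slot 26 ⇒ 0x46007 (P1/RW1/US1/PS0)
  lvl1: tbl 0x46, slot 0 ⇒ 0x48007 (P1/RW1/US1/PS0)
  → PA=0x487C0  (2 entries read)
#7 VA=0x2C1334E (w,user):
  lvl0: tbl 0x2A, slot 22 ⇒ 0x4A007 (P1/RW1/US1/PS0)
  lvl1: tbl 0x4A, slot 19 ⇒ 0x4D005 (P1/RW0/US1/PS0)
  → PROTECTION_VIOLATION  (2 entries read)

TLB: [["0xA00", "0x3B"], ["0x2809", "0x41"], ["0x3615", "0x43"], ["0x3400", "0x48"]]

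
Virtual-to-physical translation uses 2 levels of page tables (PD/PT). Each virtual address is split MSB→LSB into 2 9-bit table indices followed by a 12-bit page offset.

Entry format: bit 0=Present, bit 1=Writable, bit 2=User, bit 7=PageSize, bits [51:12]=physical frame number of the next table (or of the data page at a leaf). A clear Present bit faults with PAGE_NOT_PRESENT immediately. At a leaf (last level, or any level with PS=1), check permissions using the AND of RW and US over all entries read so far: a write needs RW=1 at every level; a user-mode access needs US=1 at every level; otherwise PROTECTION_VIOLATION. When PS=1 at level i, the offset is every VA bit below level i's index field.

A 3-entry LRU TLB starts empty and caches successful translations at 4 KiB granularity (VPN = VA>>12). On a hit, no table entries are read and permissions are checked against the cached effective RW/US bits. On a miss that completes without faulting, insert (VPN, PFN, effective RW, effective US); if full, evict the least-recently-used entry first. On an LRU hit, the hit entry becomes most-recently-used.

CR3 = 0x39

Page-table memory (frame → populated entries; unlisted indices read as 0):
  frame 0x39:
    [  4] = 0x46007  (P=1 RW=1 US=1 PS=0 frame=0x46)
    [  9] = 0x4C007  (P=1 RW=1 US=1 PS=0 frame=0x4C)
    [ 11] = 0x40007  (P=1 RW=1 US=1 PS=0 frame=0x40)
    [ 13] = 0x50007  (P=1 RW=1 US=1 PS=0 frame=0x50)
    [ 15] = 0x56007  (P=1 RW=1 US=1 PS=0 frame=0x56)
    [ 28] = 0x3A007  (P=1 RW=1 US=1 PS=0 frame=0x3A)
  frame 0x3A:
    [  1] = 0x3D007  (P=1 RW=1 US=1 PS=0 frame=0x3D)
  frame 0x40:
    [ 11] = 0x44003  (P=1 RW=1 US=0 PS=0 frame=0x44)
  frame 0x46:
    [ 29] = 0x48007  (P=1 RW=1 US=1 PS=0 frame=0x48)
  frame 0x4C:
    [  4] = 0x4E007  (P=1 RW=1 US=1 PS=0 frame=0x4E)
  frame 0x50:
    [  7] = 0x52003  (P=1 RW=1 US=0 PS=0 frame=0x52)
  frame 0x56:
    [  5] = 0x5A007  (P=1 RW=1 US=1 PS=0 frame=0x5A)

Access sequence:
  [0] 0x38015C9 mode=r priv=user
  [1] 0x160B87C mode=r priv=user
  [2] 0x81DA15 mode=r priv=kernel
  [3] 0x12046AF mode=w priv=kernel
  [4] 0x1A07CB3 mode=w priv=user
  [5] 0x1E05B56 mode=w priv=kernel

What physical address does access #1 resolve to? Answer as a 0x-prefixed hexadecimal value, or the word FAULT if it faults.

Per-access translation:
#0 VA=0x38015C9 (r,user):
  lvl0: tbl 0x39, slot 28 ⇒ 0x3A007 (P1/RW1/US1/PS0)
  lvl1: tbl 0x3A, slot 1 ⇒ 0x3D007 (P1/RW1/US1/PS0)
  ⇒ phys 0x3D5C9  [2 reads]
#1 VA=0x160B87C (r,user):
  lvl0: tbl 0x39, slot 11 ⇒ 0x40007 (P1/RW1/US1/PS0)
  lvl1: tbl 0x40, slot 11 ⇒ 0x44003 (P1/RW1/US0/PS0)
  ✗ PROTECTION_VIOLATION  [2 reads]
#2 VA=0x81DA15 (r,kernel):
  lvl0: tbl 0x39, slot 4 ⇒ 0x46007 (P1/RW1/US1/PS0)
  lvl1: tbl 0x46, slot 29 ⇒ 0x48007 (P1/RW1/US1/PS0)
  ⇒ phys 0x48A15  [2 reads]
#3 VA=0x12046AF (w,kernel):
  lvl0: tbl 0x39, slot 9 ⇒ 0x4C007 (P1/RW1/US1/PS0)
  lvl1: tbl 0x4C, slot 4 ⇒ 0x4E007 (P1/RW1/US1/PS0)
  ⇒ phys 0x4E6AF  [2 reads]
#4 VA=0x1A07CB3 (w,user):
  lvl0: tbl 0x39, slot 13 ⇒ 0x50007 (P1/RW1/US1/PS0)
  lvl1: tbl 0x50, slot 7 ⇒ 0x52003 (P1/RW1/US0/PS0)
  ✗ PROTECTION_VIOLATION  [2 reads]
#5 VA=0x1E05B56 (w,kernel):
  lvl0: tbl 0x39, slot 15 ⇒ 0x56007 (P1/RW1/US1/PS0)
  lvl1: tbl 0x56, slot 5 ⇒ 0x5A007 (P1/RW1/US1/PS0)
  ⇒ phys 0x5AB56  [2 reads]

Access #1 PA: FAULT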